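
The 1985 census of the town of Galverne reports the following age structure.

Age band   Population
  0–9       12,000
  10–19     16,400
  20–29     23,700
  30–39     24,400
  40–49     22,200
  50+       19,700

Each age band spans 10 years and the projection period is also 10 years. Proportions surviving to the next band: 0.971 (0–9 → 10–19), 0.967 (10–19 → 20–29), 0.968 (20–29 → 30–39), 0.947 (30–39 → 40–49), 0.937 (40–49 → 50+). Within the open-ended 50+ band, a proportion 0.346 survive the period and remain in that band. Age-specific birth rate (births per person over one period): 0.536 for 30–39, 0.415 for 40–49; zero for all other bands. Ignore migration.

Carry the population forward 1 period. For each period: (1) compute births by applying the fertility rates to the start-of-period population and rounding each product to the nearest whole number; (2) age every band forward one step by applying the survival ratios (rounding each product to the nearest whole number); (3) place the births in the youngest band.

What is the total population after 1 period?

(Bands numbered youngest = 1 to oldest = 6.)
Period 1.
Births: 24400 × 0.536 = 13078, 22200 × 0.415 = 9213 ⇒ total 22291
Band 2: 12000 × 0.971 = 11652
Band 3: 16400 × 0.967 = 15859
Band 4: 23700 × 0.968 = 22942
Band 5: 24400 × 0.947 = 23107
Band 6: 22200 × 0.937 + 19700 × 0.346 = 20801 + 6816 = 27617
End of period: [22291, 11652, 15859, 22942, 23107, 27617]
Total after period 1: 22291 + 11652 + 15859 + 22942 + 23107 + 27617 = 123468

123468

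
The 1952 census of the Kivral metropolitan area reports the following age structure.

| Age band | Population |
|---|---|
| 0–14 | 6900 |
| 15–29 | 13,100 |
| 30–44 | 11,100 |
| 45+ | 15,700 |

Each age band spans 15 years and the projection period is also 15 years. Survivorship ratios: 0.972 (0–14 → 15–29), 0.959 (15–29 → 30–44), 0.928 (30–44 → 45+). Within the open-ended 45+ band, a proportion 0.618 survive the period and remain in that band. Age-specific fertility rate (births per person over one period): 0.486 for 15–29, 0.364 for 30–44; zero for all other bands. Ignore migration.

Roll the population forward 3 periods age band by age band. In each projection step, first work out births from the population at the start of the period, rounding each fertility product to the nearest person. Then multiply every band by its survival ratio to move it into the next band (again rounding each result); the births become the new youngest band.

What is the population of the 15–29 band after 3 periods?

7614

(Bands numbered youngest = 1 to oldest = 4.)
— Period 1 —
Births: 13100 × 0.486 = 6367  |  11100 × 0.364 = 4040 — total 10407
Band 2: 6900 × 0.972 = 6707
Band 3: 13100 × 0.959 = 12563
Band 4: 11100 × 0.928 + 15700 × 0.618 = 10301 + 9703 = 20004
End of period: [10407, 6707, 12563, 20004]
— Period 2 —
Births: 6707 × 0.486 = 3260  |  12563 × 0.364 = 4573 — total 7833
Band 2: 10407 × 0.972 = 10116
Band 3: 6707 × 0.959 = 6432
Band 4: 12563 × 0.928 + 20004 × 0.618 = 11658 + 12362 = 24020
End of period: [7833, 10116, 6432, 24020]
— Period 3 —
Births: 10116 × 0.486 = 4916  |  6432 × 0.364 = 2341 — total 7257
Band 2: 7833 × 0.972 = 7614
Band 3: 10116 × 0.959 = 9701
Band 4: 6432 × 0.928 + 24020 × 0.618 = 5969 + 14844 = 20813
End of period: [7257, 7614, 9701, 20813]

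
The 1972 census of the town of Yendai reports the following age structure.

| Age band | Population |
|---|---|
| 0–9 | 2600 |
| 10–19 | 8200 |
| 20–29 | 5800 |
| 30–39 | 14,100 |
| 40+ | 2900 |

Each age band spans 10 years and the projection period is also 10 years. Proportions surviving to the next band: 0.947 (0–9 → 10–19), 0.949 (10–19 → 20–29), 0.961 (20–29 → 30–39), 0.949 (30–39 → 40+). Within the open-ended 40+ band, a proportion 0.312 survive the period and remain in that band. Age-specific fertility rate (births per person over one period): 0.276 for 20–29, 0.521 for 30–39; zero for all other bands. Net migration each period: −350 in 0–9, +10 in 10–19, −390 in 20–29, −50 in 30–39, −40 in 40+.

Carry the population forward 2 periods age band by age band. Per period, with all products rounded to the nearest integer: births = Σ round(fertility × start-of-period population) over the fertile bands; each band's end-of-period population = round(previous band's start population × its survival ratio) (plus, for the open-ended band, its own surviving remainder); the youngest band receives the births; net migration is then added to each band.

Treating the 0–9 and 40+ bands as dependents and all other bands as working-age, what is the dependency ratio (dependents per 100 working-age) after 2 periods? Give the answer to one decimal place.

Period 1.
Births: 5800 × 0.276 = 1601  |  14100 × 0.521 = 7346 — total 8947
10–19: 2600 × 0.947 = 2462
20–29: 8200 × 0.949 = 7782
30–39: 5800 × 0.961 = 5574
40+: 14100 × 0.949 + 2900 × 0.312 = 13381 + 905 = 14286
Net migration: 0–9 − 350 → 8597; 10–19 + 10 → 2472; 20–29 − 390 → 7392; 30–39 − 50 → 5524; 40+ − 40 → 14246
Population now: 0–9=8597, 10–19=2472, 20–29=7392, 30–39=5524, 40+=14246
Period 2.
Births: 7392 × 0.276 = 2040  |  5524 × 0.521 = 2878 — total 4918
10–19: 8597 × 0.947 = 8141
20–29: 2472 × 0.949 = 2346
30–39: 7392 × 0.961 = 7104
40+: 5524 × 0.949 + 14246 × 0.312 = 5242 + 4445 = 9687
Net migration: 0–9 − 350 → 4568; 10–19 + 10 → 8151; 20–29 − 390 → 1956; 30–39 − 50 → 7054; 40+ − 40 → 9647
Population now: 0–9=4568, 10–19=8151, 20–29=1956, 30–39=7054, 40+=9647
Dependents (band 0–9 + band 40+) = 4568 + 9647 = 14215; working-age = 17161; ratio = 14215/17161 × 100 = 82.8

82.8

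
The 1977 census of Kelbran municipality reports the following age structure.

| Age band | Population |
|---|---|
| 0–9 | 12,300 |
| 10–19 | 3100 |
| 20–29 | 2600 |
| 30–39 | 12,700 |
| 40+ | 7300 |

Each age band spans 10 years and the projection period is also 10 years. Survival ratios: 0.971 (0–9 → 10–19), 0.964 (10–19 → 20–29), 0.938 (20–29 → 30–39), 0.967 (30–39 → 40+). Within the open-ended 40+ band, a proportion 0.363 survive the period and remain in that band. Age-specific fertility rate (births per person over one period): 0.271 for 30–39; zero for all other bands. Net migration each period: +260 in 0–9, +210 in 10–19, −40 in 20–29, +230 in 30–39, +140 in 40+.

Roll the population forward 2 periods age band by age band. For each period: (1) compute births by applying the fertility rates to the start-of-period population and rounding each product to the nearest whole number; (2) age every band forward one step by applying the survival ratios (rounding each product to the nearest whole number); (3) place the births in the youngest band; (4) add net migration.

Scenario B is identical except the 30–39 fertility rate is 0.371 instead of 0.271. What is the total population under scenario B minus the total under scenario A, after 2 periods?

[period 1]
Births: 12700 × 0.271 = 3442
10–19: 12300 × 0.971 = 11943
20–29: 3100 × 0.964 = 2988
30–39: 2600 × 0.938 = 2439
40+: 12700 × 0.967 + 7300 × 0.363 = 12281 + 2650 = 14931
Net migration: 0–9 + 260 → 3702; 10–19 + 210 → 12153; 20–29 − 40 → 2948; 30–39 + 230 → 2669; 40+ + 140 → 15071
Giving 3702 / 12153 / 2948 / 2669 / 15071.
[period 2]
Births: 2669 × 0.271 = 723
10–19: 3702 × 0.971 = 3595
20–29: 12153 × 0.964 = 11715
30–39: 2948 × 0.938 = 2765
40+: 2669 × 0.967 + 15071 × 0.363 = 2581 + 5471 = 8052
Net migration: 0–9 + 260 → 983; 10–19 + 210 → 3805; 20–29 − 40 → 11675; 30–39 + 230 → 2995; 40+ + 140 → 8192
Giving 983 / 3805 / 11675 / 2995 / 8192.
Scenario A total after 2 periods: 27650
Scenario B projection —
[period 1]
Births: 12700 × 0.371 = 4712
10–19: 12300 × 0.971 = 11943
20–29: 3100 × 0.964 = 2988
30–39: 2600 × 0.938 = 2439
40+: 12700 × 0.967 + 7300 × 0.363 = 12281 + 2650 = 14931
Net migration: 0–9 + 260 → 4972; 10–19 + 210 → 12153; 20–29 − 40 → 2948; 30–39 + 230 → 2669; 40+ + 140 → 15071
Giving 4972 / 12153 / 2948 / 2669 / 15071.
[period 2]
Births: 2669 × 0.371 = 990
10–19: 4972 × 0.971 = 4828
20–29: 12153 × 0.964 = 11715
30–39: 2948 × 0.938 = 2765
40+: 2669 × 0.967 + 15071 × 0.363 = 2581 + 5471 = 8052
Net migration: 0–9 + 260 → 1250; 10–19 + 210 → 5038; 20–29 − 40 → 11675; 30–39 + 230 → 2995; 40+ + 140 → 8192
Giving 1250 / 5038 / 11675 / 2995 / 8192.
Scenario B total after 2 periods: 29150
Difference B − A = 29150 − 27650 = 1500

1500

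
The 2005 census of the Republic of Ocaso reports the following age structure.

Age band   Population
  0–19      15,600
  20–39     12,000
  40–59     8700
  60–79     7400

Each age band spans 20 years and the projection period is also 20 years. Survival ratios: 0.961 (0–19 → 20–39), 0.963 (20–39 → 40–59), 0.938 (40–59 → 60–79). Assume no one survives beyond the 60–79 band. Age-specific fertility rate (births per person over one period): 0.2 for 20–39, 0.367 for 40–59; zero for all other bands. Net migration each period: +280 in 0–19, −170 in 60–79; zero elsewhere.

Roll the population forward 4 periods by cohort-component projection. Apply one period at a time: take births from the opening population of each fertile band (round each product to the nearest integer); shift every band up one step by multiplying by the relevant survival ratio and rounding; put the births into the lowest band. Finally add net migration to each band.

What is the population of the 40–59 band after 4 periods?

6959

Call the groups 1 to 4, youngest first.
— Period 1 —
Births: 12000 × 0.2 = 2400, 8700 × 0.367 = 3193 — total 5593
Group 2: 15600 × 0.961 = 14992
Group 3: 12000 × 0.963 = 11556
Group 4: 8700 × 0.938 = 8161
Net migration: Group 1 + 280 → 5873; Group 4 − 170 → 7991
Population now: 0–19=5873, 20–39=14992, 40–59=11556, 60–79=7991
— Period 2 —
Births: 14992 × 0.2 = 2998, 11556 × 0.367 = 4241 — total 7239
Group 2: 5873 × 0.961 = 5644
Group 3: 14992 × 0.963 = 14437
Group 4: 11556 × 0.938 = 10840
Net migration: Group 1 + 280 → 7519; Group 4 − 170 → 10670
Population now: 0–19=7519, 20–39=5644, 40–59=14437, 60–79=10670
— Period 3 —
Births: 5644 × 0.2 = 1129, 14437 × 0.367 = 5298 — total 6427
Group 2: 7519 × 0.961 = 7226
Group 3: 5644 × 0.963 = 5435
Group 4: 14437 × 0.938 = 13542
Net migration: Group 1 + 280 → 6707; Group 4 − 170 → 13372
Population now: 0–19=6707, 20–39=7226, 40–59=5435, 60–79=13372
— Period 4 —
Births: 7226 × 0.2 = 1445, 5435 × 0.367 = 1995 — total 3440
Group 2: 6707 × 0.961 = 6445
Group 3: 7226 × 0.963 = 6959
Group 4: 5435 × 0.938 = 5098
Net migration: Group 1 + 280 → 3720; Group 4 − 170 → 4928
Population now: 0–19=3720, 20–39=6445, 40–59=6959, 60–79=4928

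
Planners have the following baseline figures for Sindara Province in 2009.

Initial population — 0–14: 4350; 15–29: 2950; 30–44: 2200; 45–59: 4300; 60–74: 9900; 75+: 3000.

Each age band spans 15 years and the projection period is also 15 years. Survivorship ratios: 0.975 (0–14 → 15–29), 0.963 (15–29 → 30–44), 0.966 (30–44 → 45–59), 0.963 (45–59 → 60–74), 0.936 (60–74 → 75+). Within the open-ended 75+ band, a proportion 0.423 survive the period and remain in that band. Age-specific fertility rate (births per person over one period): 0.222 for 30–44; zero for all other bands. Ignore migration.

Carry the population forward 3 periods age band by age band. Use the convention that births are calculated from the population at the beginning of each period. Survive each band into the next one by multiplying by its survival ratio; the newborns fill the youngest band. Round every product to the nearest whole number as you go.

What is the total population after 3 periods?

After projecting period 1:
Births: 2200 * 0.222 = 488
15–29: 4350 * 0.975 = 4241
30–44: 2950 * 0.963 = 2841
45–59: 2200 * 0.966 = 2125
60–74: 4300 * 0.963 = 4141
75+: 9900 * 0.936 + 3000 * 0.423 = 9266 + 1269 = 10535
End of period: [488, 4241, 2841, 2125, 4141, 10535]
After projecting period 2:
Births: 2841 * 0.222 = 631
15–29: 488 * 0.975 = 476
30–44: 4241 * 0.963 = 4084
45–59: 2841 * 0.966 = 2744
60–74: 2125 * 0.963 = 2046
75+: 4141 * 0.936 + 10535 * 0.423 = 3876 + 4456 = 8332
End of period: [631, 476, 4084, 2744, 2046, 8332]
After projecting period 3:
Births: 4084 * 0.222 = 907
15–29: 631 * 0.975 = 615
30–44: 476 * 0.963 = 458
45–59: 4084 * 0.966 = 3945
60–74: 2744 * 0.963 = 2642
75+: 2046 * 0.936 + 8332 * 0.423 = 1915 + 3524 = 5439
End of period: [907, 615, 458, 3945, 2642, 5439]
Total after period 3: 907 + 615 + 458 + 3945 + 2642 + 5439 = 14006

14006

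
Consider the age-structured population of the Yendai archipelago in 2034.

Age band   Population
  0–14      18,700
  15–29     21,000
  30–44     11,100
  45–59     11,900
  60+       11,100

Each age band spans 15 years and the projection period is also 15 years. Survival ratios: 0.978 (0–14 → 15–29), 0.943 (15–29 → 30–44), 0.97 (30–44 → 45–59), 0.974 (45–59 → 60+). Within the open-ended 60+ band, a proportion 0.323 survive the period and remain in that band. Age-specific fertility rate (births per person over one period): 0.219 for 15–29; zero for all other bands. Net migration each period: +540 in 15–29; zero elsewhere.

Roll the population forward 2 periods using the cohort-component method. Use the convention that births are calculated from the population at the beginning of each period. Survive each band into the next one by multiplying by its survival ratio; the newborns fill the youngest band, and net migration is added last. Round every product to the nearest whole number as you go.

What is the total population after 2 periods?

61516

Let band 1 be 0–14 through band 5 = 60+.
[period 1]
Births: 21000 × 0.219 = 4599
Band 2: 18700 × 0.978 = 18289
Band 3: 21000 × 0.943 = 19803
Band 4: 11100 × 0.97 = 10767
Band 5: 11900 × 0.974 + 11100 × 0.323 = 11591 + 3585 = 15176
Net migration: Band 2 + 540 → 18829
Population now: 0–14=4599, 15–29=18829, 30–44=19803, 45–59=10767, 60+=15176
[period 2]
Births: 18829 × 0.219 = 4124
Band 2: 4599 × 0.978 = 4498
Band 3: 18829 × 0.943 = 17756
Band 4: 19803 × 0.97 = 19209
Band 5: 10767 × 0.974 + 15176 × 0.323 = 10487 + 4902 = 15389
Net migration: Band 2 + 540 → 5038
Population now: 0–14=4124, 15–29=5038, 30–44=17756, 45–59=19209, 60+=15389
Total after period 2: 4124 + 5038 + 17756 + 19209 + 15389 = 61516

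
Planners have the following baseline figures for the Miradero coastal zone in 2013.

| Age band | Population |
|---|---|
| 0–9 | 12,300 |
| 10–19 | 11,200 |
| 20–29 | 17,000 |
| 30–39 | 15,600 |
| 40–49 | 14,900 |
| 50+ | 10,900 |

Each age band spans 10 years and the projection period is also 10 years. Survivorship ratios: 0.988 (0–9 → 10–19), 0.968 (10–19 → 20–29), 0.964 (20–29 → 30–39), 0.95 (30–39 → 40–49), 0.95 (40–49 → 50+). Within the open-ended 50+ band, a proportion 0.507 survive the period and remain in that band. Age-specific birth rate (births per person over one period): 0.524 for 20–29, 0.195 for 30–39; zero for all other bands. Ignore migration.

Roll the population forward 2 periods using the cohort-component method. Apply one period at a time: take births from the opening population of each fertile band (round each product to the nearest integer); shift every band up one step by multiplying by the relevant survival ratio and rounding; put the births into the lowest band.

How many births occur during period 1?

11950

Let group 1 be 0–9 through group 6 = 50+.
Period 1.
Births: 17000 × 0.524 = 8908, 15600 × 0.195 = 3042 ⇒ total 11950
Group 2: 12300 × 0.988 = 12152
Group 3: 11200 × 0.968 = 10842
Group 4: 17000 × 0.964 = 16388
Group 5: 15600 × 0.95 = 14820
Group 6: 14900 × 0.95 + 10900 × 0.507 = 14155 + 5526 = 19681
Giving 11950 / 12152 / 10842 / 16388 / 14820 / 19681.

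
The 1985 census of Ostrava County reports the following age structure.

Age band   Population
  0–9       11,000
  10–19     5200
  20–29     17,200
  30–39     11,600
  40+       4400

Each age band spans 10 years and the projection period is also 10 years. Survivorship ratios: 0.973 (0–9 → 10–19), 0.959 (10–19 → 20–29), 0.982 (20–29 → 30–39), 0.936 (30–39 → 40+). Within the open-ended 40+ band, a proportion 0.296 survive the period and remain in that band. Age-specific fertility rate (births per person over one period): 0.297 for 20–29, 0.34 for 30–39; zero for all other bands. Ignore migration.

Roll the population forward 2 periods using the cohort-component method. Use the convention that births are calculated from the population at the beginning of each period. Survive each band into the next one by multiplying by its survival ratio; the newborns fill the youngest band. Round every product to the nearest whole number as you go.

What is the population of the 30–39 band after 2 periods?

After projecting period 1:
Births: 17200 * 0.297 = 5108 ; 11600 * 0.34 = 3944 ⇒ total 9052
10–19: 11000 * 0.973 = 10703
20–29: 5200 * 0.959 = 4987
30–39: 17200 * 0.982 = 16890
40+: 11600 * 0.936 + 4400 * 0.296 = 10858 + 1302 = 12160
Population now: 0–9=9052, 10–19=10703, 20–29=4987, 30–39=16890, 40+=12160
After projecting period 2:
Births: 4987 * 0.297 = 1481 ; 16890 * 0.34 = 5743 ⇒ total 7224
10–19: 9052 * 0.973 = 8808
20–29: 10703 * 0.959 = 10264
30–39: 4987 * 0.982 = 4897
40+: 16890 * 0.936 + 12160 * 0.296 = 15809 + 3599 = 19408
Population now: 0–9=7224, 10–19=8808, 20–29=10264, 30–39=4897, 40+=19408

4897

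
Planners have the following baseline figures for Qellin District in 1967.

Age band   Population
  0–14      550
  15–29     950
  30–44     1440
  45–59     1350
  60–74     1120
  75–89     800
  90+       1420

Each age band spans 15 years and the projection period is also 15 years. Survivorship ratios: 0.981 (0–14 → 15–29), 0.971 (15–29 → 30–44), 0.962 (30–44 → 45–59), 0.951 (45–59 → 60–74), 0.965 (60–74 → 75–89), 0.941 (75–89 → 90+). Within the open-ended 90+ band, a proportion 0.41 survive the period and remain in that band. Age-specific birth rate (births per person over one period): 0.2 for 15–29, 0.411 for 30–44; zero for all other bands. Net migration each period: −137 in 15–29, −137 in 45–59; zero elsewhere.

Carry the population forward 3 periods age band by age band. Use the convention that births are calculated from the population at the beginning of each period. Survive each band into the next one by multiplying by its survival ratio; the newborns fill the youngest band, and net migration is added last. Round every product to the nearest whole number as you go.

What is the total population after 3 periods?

5117

Numbering the groups 1..7 from youngest to oldest:
Period 1.
Births: 950 * 0.2 = 190  |  1440 * 0.411 = 592 → total 782
Group 2: 550 * 0.981 = 540
Group 3: 950 * 0.971 = 922
Group 4: 1440 * 0.962 = 1385
Group 5: 1350 * 0.951 = 1284
Group 6: 1120 * 0.965 = 1081
Group 7: 800 * 0.941 + 1420 * 0.41 = 753 + 582 = 1335
Net migration: Group 2 − 137 → 403; Group 4 − 137 → 1248
Giving 782 / 403 / 922 / 1248 / 1284 / 1081 / 1335.
Period 2.
Births: 403 * 0.2 = 81  |  922 * 0.411 = 379 → total 460
Group 2: 782 * 0.981 = 767
Group 3: 403 * 0.971 = 391
Group 4: 922 * 0.962 = 887
Group 5: 1248 * 0.951 = 1187
Group 6: 1284 * 0.965 = 1239
Group 7: 1081 * 0.941 + 1335 * 0.41 = 1017 + 547 = 1564
Net migration: Group 2 − 137 → 630; Group 4 − 137 → 750
Giving 460 / 630 / 391 / 750 / 1187 / 1239 / 1564.
Period 3.
Births: 630 * 0.2 = 126  |  391 * 0.411 = 161 → total 287
Group 2: 460 * 0.981 = 451
Group 3: 630 * 0.971 = 612
Group 4: 391 * 0.962 = 376
Group 5: 750 * 0.951 = 713
Group 6: 1187 * 0.965 = 1145
Group 7: 1239 * 0.941 + 1564 * 0.41 = 1166 + 641 = 1807
Net migration: Group 2 − 137 → 314; Group 4 − 137 → 239
Giving 287 / 314 / 612 / 239 / 713 / 1145 / 1807.
Total after period 3: 287 + 314 + 612 + 239 + 713 + 1145 + 1807 = 5117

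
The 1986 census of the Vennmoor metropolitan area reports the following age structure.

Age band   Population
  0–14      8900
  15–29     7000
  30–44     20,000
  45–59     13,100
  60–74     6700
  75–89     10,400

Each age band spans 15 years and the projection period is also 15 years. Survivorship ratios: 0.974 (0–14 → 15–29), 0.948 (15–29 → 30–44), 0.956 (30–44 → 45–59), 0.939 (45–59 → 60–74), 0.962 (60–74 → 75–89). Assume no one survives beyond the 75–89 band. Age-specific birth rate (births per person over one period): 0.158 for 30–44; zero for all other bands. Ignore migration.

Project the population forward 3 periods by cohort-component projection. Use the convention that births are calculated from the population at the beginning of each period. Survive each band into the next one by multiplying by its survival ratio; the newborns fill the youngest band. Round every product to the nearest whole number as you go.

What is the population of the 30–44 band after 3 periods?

Let band 1 be 0–14 through band 6 = 75–89.
— Period 1 —
Births: 20000 × 0.158 = 3160
Band 2: 8900 × 0.974 = 8669
Band 3: 7000 × 0.948 = 6636
Band 4: 20000 × 0.956 = 19120
Band 5: 13100 × 0.939 = 12301
Band 6: 6700 × 0.962 = 6445
Giving 3160 / 8669 / 6636 / 19120 / 12301 / 6445.
— Period 2 —
Births: 6636 × 0.158 = 1048
Band 2: 3160 × 0.974 = 3078
Band 3: 8669 × 0.948 = 8218
Band 4: 6636 × 0.956 = 6344
Band 5: 19120 × 0.939 = 17954
Band 6: 12301 × 0.962 = 11834
Giving 1048 / 3078 / 8218 / 6344 / 17954 / 11834.
— Period 3 —
Births: 8218 × 0.158 = 1298
Band 2: 1048 × 0.974 = 1021
Band 3: 3078 × 0.948 = 2918
Band 4: 8218 × 0.956 = 7856
Band 5: 6344 × 0.939 = 5957
Band 6: 17954 × 0.962 = 17272
Giving 1298 / 1021 / 2918 / 7856 / 5957 / 17272.

2918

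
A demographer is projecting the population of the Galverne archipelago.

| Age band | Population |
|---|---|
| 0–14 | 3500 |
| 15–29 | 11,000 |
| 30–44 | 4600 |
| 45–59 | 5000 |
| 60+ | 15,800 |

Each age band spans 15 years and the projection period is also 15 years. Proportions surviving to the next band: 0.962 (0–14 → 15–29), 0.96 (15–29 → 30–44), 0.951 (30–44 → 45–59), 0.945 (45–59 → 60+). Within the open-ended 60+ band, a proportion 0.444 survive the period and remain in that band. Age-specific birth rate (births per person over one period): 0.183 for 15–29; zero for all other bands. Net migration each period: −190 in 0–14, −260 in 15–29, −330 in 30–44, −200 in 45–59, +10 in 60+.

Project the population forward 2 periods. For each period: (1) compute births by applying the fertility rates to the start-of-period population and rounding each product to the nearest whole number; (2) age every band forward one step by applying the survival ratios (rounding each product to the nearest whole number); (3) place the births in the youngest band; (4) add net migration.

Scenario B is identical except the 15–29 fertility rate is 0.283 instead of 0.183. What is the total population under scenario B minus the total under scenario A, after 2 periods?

1368

(Bands numbered youngest = 1 to oldest = 5.)
Period 1:
Births: 11000 × 0.183 = 2013
Band 2: 3500 × 0.962 = 3367
Band 3: 11000 × 0.96 = 10560
Band 4: 4600 × 0.951 = 4375
Band 5: 5000 × 0.945 + 15800 × 0.444 = 4725 + 7015 = 11740
Net migration: Band 1 − 190 → 1823; Band 2 − 260 → 3107; Band 3 − 330 → 10230; Band 4 − 200 → 4175; Band 5 + 10 → 11750
Giving 1823 / 3107 / 10230 / 4175 / 11750.
Period 2:
Births: 3107 × 0.183 = 569
Band 2: 1823 × 0.962 = 1754
Band 3: 3107 × 0.96 = 2983
Band 4: 10230 × 0.951 = 9729
Band 5: 4175 × 0.945 + 11750 × 0.444 = 3945 + 5217 = 9162
Net migration: Band 1 − 190 → 379; Band 2 − 260 → 1494; Band 3 − 330 → 2653; Band 4 − 200 → 9529; Band 5 + 10 → 9172
Giving 379 / 1494 / 2653 / 9529 / 9172.
Scenario A total after 2 periods: 23227
Scenario B projection —
Period 1:
Births: 11000 × 0.283 = 3113
Band 2: 3500 × 0.962 = 3367
Band 3: 11000 × 0.96 = 10560
Band 4: 4600 × 0.951 = 4375
Band 5: 5000 × 0.945 + 15800 × 0.444 = 4725 + 7015 = 11740
Net migration: Band 1 − 190 → 2923; Band 2 − 260 → 3107; Band 3 − 330 → 10230; Band 4 − 200 → 4175; Band 5 + 10 → 11750
Giving 2923 / 3107 / 10230 / 4175 / 11750.
Period 2:
Births: 3107 × 0.283 = 879
Band 2: 2923 × 0.962 = 2812
Band 3: 3107 × 0.96 = 2983
Band 4: 10230 × 0.951 = 9729
Band 5: 4175 × 0.945 + 11750 × 0.444 = 3945 + 5217 = 9162
Net migration: Band 1 − 190 → 689; Band 2 − 260 → 2552; Band 3 − 330 → 2653; Band 4 − 200 → 9529; Band 5 + 10 → 9172
Giving 689 / 2552 / 2653 / 9529 / 9172.
Scenario B total after 2 periods: 24595
Difference B − A = 24595 − 23227 = 1368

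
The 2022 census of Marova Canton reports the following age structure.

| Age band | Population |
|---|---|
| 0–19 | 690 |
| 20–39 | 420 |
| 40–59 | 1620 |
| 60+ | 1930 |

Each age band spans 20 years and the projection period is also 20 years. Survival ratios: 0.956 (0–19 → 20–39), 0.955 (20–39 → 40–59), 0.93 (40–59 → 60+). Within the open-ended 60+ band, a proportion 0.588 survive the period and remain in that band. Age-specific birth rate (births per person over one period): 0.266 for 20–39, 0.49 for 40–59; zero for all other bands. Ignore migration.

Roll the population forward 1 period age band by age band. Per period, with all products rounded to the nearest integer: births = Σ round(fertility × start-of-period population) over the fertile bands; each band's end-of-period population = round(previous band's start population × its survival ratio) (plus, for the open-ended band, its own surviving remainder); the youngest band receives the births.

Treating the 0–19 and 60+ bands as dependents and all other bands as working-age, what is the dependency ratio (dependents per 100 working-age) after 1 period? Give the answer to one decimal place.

Period 1:
Births: 420 * 0.266 = 112  |  1620 * 0.49 = 794 — total 906
20–39: 690 * 0.956 = 660
40–59: 420 * 0.955 = 401
60+: 1620 * 0.93 + 1930 * 0.588 = 1507 + 1135 = 2642
Giving 906 / 660 / 401 / 2642.
Dependents (band 0–19 + band 60+) = 906 + 2642 = 3548; working-age = 1061; ratio = 3548/1061 × 100 = 334.4

334.4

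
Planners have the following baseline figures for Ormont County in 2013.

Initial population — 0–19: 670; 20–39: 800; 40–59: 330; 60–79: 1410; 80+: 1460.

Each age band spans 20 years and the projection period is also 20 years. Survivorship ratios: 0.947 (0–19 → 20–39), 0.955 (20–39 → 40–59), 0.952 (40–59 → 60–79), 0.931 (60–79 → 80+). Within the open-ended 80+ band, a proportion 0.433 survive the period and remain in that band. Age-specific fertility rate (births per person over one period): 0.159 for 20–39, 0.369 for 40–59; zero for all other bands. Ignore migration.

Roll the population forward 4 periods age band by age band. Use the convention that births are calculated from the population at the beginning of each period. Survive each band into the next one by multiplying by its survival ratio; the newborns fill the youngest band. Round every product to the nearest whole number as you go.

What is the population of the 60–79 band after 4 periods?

214

Numbering the bands 1..5 from youngest to oldest:
— Period 1 —
Births: 800 × 0.159 = 127, 330 × 0.369 = 122 → total 249
Band 2: 670 × 0.947 = 634
Band 3: 800 × 0.955 = 764
Band 4: 330 × 0.952 = 314
Band 5: 1410 × 0.931 + 1460 × 0.433 = 1313 + 632 = 1945
Giving 249 / 634 / 764 / 314 / 1945.
— Period 2 —
Births: 634 × 0.159 = 101, 764 × 0.369 = 282 → total 383
Band 2: 249 × 0.947 = 236
Band 3: 634 × 0.955 = 605
Band 4: 764 × 0.952 = 727
Band 5: 314 × 0.931 + 1945 × 0.433 = 292 + 842 = 1134
Giving 383 / 236 / 605 / 727 / 1134.
— Period 3 —
Births: 236 × 0.159 = 38, 605 × 0.369 = 223 → total 261
Band 2: 383 × 0.947 = 363
Band 3: 236 × 0.955 = 225
Band 4: 605 × 0.952 = 576
Band 5: 727 × 0.931 + 1134 × 0.433 = 677 + 491 = 1168
Giving 261 / 363 / 225 / 576 / 1168.
— Period 4 —
Births: 363 × 0.159 = 58, 225 × 0.369 = 83 → total 141
Band 2: 261 × 0.947 = 247
Band 3: 363 × 0.955 = 347
Band 4: 225 × 0.952 = 214
Band 5: 576 × 0.931 + 1168 × 0.433 = 536 + 506 = 1042
Giving 141 / 247 / 347 / 214 / 1042.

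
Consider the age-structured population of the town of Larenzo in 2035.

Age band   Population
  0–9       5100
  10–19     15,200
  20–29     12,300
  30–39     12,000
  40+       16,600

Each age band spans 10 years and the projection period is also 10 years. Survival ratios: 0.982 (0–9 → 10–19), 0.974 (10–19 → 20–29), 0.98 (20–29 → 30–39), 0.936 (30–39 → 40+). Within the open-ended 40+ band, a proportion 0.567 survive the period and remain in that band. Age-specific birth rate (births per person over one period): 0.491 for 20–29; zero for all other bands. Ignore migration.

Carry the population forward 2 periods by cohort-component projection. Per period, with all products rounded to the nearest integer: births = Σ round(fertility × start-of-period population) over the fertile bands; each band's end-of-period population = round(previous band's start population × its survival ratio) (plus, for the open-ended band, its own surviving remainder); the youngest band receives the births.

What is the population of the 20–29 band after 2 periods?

4878

(Bands numbered youngest = 1 to oldest = 5.)
After projecting period 1:
Births: 12300 * 0.491 = 6039
Band 2: 5100 * 0.982 = 5008
Band 3: 15200 * 0.974 = 14805
Band 4: 12300 * 0.98 = 12054
Band 5: 12000 * 0.936 + 16600 * 0.567 = 11232 + 9412 = 20644
End of period: [6039, 5008, 14805, 12054, 20644]
After projecting period 2:
Births: 14805 * 0.491 = 7269
Band 2: 6039 * 0.982 = 5930
Band 3: 5008 * 0.974 = 4878
Band 4: 14805 * 0.98 = 14509
Band 5: 12054 * 0.936 + 20644 * 0.567 = 11283 + 11705 = 22988
End of period: [7269, 5930, 4878, 14509, 22988]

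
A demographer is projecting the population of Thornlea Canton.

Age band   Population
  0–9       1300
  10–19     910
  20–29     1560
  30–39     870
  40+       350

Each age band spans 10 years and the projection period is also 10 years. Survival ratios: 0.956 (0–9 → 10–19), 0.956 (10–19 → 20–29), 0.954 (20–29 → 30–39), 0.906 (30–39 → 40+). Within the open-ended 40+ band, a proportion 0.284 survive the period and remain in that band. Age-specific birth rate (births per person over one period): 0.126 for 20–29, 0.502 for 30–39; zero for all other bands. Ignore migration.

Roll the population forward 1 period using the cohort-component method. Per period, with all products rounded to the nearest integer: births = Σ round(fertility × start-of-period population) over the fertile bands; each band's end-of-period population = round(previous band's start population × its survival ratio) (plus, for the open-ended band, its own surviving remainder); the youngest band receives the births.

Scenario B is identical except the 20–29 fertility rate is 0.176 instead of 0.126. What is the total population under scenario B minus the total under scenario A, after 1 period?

78

Call the groups 1 to 5, youngest first.
— Period 1 —
Births: 1560 * 0.126 = 197 ; 870 * 0.502 = 437 — total 634
Group 2: 1300 * 0.956 = 1243
Group 3: 910 * 0.956 = 870
Group 4: 1560 * 0.954 = 1488
Group 5: 870 * 0.906 + 350 * 0.284 = 788 + 99 = 887
End of period: [634, 1243, 870, 1488, 887]
Scenario A total after 1 period: 5122
Scenario B projection —
— Period 1 —
Births: 1560 * 0.176 = 275 ; 870 * 0.502 = 437 — total 712
Group 2: 1300 * 0.956 = 1243
Group 3: 910 * 0.956 = 870
Group 4: 1560 * 0.954 = 1488
Group 5: 870 * 0.906 + 350 * 0.284 = 788 + 99 = 887
End of period: [712, 1243, 870, 1488, 887]
Scenario B total after 1 period: 5200
Difference B − A = 5200 − 5122 = 78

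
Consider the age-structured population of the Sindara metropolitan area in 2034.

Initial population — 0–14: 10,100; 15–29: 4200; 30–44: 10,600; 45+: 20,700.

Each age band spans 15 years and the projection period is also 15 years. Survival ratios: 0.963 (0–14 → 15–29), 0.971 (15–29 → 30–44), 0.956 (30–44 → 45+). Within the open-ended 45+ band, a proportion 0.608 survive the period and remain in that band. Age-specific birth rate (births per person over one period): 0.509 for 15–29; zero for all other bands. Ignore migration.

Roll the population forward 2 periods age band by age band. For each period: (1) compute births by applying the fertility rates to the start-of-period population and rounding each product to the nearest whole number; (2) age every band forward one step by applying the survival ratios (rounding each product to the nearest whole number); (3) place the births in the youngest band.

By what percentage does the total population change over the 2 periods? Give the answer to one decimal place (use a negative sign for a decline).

Numbering the bands 1..4 from youngest to oldest:
— Period 1 —
Births: 4200 × 0.509 = 2138
Band 2: 10100 × 0.963 = 9726
Band 3: 4200 × 0.971 = 4078
Band 4: 10600 × 0.956 + 20700 × 0.608 = 10134 + 12586 = 22720
→ [2138, 9726, 4078, 22720]
— Period 2 —
Births: 9726 × 0.509 = 4951
Band 2: 2138 × 0.963 = 2059
Band 3: 9726 × 0.971 = 9444
Band 4: 4078 × 0.956 + 22720 × 0.608 = 3899 + 13814 = 17713
→ [4951, 2059, 9444, 17713]
Total: 45600 → 34167; change = -11433; percentage change = -25.1%

-25.1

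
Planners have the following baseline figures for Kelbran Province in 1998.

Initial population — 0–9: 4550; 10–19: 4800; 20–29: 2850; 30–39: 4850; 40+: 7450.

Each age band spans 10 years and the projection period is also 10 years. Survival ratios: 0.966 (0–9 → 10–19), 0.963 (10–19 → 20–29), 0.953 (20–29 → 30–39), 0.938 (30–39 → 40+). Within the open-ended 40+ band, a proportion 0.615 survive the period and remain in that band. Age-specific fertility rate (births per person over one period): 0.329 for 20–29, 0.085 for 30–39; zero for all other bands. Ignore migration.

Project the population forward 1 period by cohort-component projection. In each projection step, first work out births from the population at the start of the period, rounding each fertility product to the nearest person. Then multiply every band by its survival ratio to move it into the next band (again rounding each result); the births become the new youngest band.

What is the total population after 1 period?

Call the groups 1 to 5, youngest first.
After projecting period 1:
Births: 2850 * 0.329 = 938 ; 4850 * 0.085 = 412 → total 1350
Group 2: 4550 * 0.966 = 4395
Group 3: 4800 * 0.963 = 4622
Group 4: 2850 * 0.953 = 2716
Group 5: 4850 * 0.938 + 7450 * 0.615 = 4549 + 4582 = 9131
→ [1350, 4395, 4622, 2716, 9131]
Total after period 1: 1350 + 4395 + 4622 + 2716 + 9131 = 22214

22214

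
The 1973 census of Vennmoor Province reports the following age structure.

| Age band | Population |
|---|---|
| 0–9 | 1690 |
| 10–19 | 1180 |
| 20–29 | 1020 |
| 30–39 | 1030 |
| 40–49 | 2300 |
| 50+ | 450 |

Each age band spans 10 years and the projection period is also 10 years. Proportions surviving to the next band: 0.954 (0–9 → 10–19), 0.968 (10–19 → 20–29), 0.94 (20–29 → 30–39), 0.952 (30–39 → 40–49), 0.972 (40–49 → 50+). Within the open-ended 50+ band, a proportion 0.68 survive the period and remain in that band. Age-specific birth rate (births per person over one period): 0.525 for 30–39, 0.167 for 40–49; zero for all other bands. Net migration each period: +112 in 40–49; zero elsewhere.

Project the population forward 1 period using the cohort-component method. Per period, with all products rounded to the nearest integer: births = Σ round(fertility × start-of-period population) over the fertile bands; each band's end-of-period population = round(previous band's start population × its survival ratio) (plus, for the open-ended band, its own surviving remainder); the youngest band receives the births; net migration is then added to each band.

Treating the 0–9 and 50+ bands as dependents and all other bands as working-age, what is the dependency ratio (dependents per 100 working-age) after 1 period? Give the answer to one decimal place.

72.1

(Bands numbered youngest = 1 to oldest = 6.)
Period 1.
Births: 1030 * 0.525 = 541, 2300 * 0.167 = 384 → total 925
Band 2: 1690 * 0.954 = 1612
Band 3: 1180 * 0.968 = 1142
Band 4: 1020 * 0.94 = 959
Band 5: 1030 * 0.952 = 981
Band 6: 2300 * 0.972 + 450 * 0.68 = 2236 + 306 = 2542
Net migration: Band 5 + 112 → 1093
End of period: [925, 1612, 1142, 959, 1093, 2542]
Dependents (band 0–9 + band 50+) = 925 + 2542 = 3467; working-age = 4806; ratio = 3467/4806 × 100 = 72.1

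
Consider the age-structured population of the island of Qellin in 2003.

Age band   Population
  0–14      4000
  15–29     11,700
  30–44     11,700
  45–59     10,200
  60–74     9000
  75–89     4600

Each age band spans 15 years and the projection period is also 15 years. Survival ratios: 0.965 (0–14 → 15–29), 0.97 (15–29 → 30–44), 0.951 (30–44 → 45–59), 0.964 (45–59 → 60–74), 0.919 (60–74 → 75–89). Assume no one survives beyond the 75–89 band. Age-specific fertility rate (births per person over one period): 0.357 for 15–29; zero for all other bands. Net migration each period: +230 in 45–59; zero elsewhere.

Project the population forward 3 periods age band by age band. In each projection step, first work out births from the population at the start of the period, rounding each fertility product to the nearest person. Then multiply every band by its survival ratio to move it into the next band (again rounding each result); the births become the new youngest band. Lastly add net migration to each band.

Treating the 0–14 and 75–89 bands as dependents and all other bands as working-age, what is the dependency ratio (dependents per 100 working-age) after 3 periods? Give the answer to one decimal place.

58.5

(Groups numbered youngest = 1 to oldest = 6.)
Period 1.
Births: 11700 × 0.357 = 4177
Group 2: 4000 × 0.965 = 3860
Group 3: 11700 × 0.97 = 11349
Group 4: 11700 × 0.951 = 11127
Group 5: 10200 × 0.964 = 9833
Group 6: 9000 × 0.919 = 8271
Net migration: Group 4 + 230 → 11357
Population now: 0–14=4177, 15–29=3860, 30–44=11349, 45–59=11357, 60–74=9833, 75–89=8271
Period 2.
Births: 3860 × 0.357 = 1378
Group 2: 4177 × 0.965 = 4031
Group 3: 3860 × 0.97 = 3744
Group 4: 11349 × 0.951 = 10793
Group 5: 11357 × 0.964 = 10948
Group 6: 9833 × 0.919 = 9037
Net migration: Group 4 + 230 → 11023
Population now: 0–14=1378, 15–29=4031, 30–44=3744, 45–59=11023, 60–74=10948, 75–89=9037
Period 3.
Births: 4031 × 0.357 = 1439
Group 2: 1378 × 0.965 = 1330
Group 3: 4031 × 0.97 = 3910
Group 4: 3744 × 0.951 = 3561
Group 5: 11023 × 0.964 = 10626
Group 6: 10948 × 0.919 = 10061
Net migration: Group 4 + 230 → 3791
Population now: 0–14=1439, 15–29=1330, 30–44=3910, 45–59=3791, 60–74=10626, 75–89=10061
Dependents (band 0–14 + band 75–89) = 1439 + 10061 = 11500; working-age = 19657; ratio = 11500/19657 × 100 = 58.5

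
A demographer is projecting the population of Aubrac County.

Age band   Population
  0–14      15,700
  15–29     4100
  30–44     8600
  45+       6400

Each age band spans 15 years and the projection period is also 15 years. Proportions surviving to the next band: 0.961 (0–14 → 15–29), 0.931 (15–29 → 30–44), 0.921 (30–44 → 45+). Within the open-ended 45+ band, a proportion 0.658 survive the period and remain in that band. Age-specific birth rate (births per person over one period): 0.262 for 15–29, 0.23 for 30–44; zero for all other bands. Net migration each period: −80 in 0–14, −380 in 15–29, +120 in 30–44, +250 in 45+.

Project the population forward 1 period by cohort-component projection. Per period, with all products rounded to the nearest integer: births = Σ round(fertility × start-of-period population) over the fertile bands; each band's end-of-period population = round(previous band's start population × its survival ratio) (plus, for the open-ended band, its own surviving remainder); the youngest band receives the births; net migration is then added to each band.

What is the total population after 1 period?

(Groups numbered youngest = 1 to oldest = 4.)
[period 1]
Births: 4100 × 0.262 = 1074  |  8600 × 0.23 = 1978 → total 3052
Group 2: 15700 × 0.961 = 15088
Group 3: 4100 × 0.931 = 3817
Group 4: 8600 × 0.921 + 6400 × 0.658 = 7921 + 4211 = 12132
Net migration: Group 1 − 80 → 2972; Group 2 − 380 → 14708; Group 3 + 120 → 3937; Group 4 + 250 → 12382
Population now: 0–14=2972, 15–29=14708, 30–44=3937, 45+=12382
Total after period 1: 2972 + 14708 + 3937 + 12382 = 33999

33999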